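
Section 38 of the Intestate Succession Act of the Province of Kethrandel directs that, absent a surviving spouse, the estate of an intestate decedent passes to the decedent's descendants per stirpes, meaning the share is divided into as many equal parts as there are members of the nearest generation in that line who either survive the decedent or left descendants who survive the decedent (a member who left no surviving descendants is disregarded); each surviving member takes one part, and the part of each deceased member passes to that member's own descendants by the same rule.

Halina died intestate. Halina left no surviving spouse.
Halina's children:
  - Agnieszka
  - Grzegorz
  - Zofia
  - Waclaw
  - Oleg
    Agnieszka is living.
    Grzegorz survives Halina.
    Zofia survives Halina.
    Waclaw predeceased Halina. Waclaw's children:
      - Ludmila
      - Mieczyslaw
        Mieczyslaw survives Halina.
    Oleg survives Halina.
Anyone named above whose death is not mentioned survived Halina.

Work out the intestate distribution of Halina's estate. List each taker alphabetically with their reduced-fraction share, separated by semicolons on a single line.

Agnieszka 1/5; Grzegorz 1/5; Ludmila 1/10; Mieczyslaw 1/10; Oleg 1/5; Zofia 1/5

There is no surviving spouse, so the entire estate passes to Halina's descendants per stirpes.
The estate is divided into 5 equal shares of 1/5 among Agnieszka, Grzegorz, Zofia, Waclaw, Oleg.
Agnieszka is living and takes 1/5.
Grzegorz is living and takes 1/5.
Zofia is living and takes 1/5.
Waclaw predeceased; the 1/5 allotted to Waclaw's branch passes to Waclaw's issue by representation.
The 1/5 is divided into 2 equal shares of 1/10 among Ludmila, Mieczyslaw.
Ludmila is living and takes 1/10.
Mieczyslaw is living and takes 1/10.
Oleg is living and takes 1/5.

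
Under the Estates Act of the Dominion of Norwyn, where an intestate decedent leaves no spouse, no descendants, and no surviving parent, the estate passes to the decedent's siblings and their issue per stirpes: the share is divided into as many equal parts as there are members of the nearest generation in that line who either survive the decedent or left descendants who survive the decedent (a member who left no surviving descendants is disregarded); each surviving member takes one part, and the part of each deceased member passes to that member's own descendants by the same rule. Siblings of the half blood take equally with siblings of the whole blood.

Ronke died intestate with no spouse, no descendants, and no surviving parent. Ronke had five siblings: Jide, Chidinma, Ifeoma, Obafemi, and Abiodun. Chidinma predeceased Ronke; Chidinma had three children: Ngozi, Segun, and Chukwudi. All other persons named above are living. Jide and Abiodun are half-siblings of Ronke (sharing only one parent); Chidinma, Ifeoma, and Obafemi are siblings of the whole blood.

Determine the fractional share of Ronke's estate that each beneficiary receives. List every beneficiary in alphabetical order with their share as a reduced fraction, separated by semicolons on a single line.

Abiodun 1/5; Chukwudi 1/15; Ifeoma 1/5; Jide 1/5; Ngozi 1/15; Obafemi 1/5; Segun 1/15

No spouse, descendants, or parent survives, so the estate passes to Ronke's siblings per stirpes.
Half-blood and whole-blood siblings take equally under the stated rule.
The estate is divided into 5 equal shares of 1/5 among Jide, Chidinma, Ifeoma, Obafemi, Abiodun.
Jide is living and takes 1/5.
Chidinma predeceased; the 1/5 allotted to Chidinma's branch passes to Chidinma's issue by representation.
The 1/5 is divided into 3 equal shares of 1/15 among Ngozi, Segun, Chukwudi.
Ngozi is living and takes 1/15.
Segun is living and takes 1/15.
Chukwudi is living and takes 1/15.
Ifeoma is living and takes 1/5.
Obafemi is living and takes 1/5.
Abiodun is living and takes 1/5.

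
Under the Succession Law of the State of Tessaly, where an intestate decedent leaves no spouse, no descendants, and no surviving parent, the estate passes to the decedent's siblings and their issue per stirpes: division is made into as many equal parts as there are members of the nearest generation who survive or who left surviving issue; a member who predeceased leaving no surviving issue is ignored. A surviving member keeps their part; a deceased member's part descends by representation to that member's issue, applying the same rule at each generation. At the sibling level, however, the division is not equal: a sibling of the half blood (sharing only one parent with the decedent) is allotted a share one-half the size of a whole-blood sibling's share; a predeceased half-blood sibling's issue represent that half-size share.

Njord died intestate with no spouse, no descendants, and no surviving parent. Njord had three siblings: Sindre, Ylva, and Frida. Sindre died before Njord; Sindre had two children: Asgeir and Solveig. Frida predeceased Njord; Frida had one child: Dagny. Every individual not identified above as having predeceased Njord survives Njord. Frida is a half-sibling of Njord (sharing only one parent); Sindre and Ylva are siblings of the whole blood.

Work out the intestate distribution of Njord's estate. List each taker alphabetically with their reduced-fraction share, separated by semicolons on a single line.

Asgeir 1/5; Dagny 1/5; Solveig 1/5; Ylva 2/5

No spouse, descendants, or parent survives, so the estate passes to Njord's siblings per stirpes.
Half-blood siblings count for one-half the weight of whole-blood siblings at the initial division.
Dividing 1 in proportion to weights (total weight 5/2): Sindre (weight 1) → 2/5; Ylva (weight 1) → 2/5; Frida (weight 1/2) → 1/5.
Sindre predeceased; the 2/5 allotted to Sindre's branch passes to Sindre's issue by representation.
The 2/5 is divided into 2 equal shares of 1/5 among Asgeir, Solveig.
Asgeir is living and takes 1/5.
Solveig is living and takes 1/5.
Ylva is living and takes 2/5.
Frida predeceased; the 1/5 allotted to Frida's branch passes to Frida's issue by representation.
Dagny is the sole taker at this level and receives the full 1/5.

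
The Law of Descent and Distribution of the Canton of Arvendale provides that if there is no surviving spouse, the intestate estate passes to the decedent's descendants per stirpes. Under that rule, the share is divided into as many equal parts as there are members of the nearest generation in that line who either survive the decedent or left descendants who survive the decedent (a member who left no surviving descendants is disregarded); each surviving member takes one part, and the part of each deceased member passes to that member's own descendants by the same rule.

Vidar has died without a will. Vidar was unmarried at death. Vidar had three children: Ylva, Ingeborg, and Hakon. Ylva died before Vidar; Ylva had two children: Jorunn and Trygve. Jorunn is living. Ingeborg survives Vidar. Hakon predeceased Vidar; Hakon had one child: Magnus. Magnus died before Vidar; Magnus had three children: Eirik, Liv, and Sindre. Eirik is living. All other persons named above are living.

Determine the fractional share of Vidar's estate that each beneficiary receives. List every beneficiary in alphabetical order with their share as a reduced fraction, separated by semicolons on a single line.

Eirik 1/9; Ingeborg 1/3; Jorunn 1/6; Liv 1/9; Sindre 1/9; Trygve 1/6

There is no surviving spouse, so the entire estate passes to Vidar's descendants per stirpes.
The estate is divided into 3 equal shares of 1/3 among Ylva, Ingeborg, Hakon.
Ylva predeceased; the 1/3 allotted to Ylva's branch passes to Ylva's issue by representation.
The 1/3 is divided into 2 equal shares of 1/6 among Jorunn, Trygve.
Jorunn is living and takes 1/6.
Trygve is living and takes 1/6.
Ingeborg is living and takes 1/3.
Hakon predeceased; the 1/3 allotted to Hakon's branch passes to Hakon's issue by representation.
Magnus's line is the sole branch at this level, so the full 1/3 passes to Magnus's issue by representation.
The 1/3 is divided into 3 equal shares of 1/9 among Eirik, Liv, Sindre.
Eirik is living and takes 1/9.
Liv is living and takes 1/9.
Sindre is living and takes 1/9.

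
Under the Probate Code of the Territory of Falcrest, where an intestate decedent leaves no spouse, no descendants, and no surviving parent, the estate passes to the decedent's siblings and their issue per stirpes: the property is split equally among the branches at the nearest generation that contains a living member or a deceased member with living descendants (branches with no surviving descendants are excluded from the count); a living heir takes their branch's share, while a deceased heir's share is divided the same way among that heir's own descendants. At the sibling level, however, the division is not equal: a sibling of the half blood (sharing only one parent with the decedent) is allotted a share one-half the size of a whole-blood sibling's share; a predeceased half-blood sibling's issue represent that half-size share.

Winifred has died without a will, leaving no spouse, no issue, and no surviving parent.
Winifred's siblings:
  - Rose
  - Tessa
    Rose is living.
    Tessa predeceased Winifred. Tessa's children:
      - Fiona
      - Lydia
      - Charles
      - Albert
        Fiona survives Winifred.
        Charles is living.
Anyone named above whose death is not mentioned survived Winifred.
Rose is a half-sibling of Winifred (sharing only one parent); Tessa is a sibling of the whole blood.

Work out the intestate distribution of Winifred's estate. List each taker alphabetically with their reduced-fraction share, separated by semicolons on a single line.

No spouse, descendants, or parent survives, so the estate passes to Winifred's siblings per stirpes.
Half-blood siblings count for one-half the weight of whole-blood siblings at the initial division.
Dividing 1 in proportion to weights (total weight 3/2): Rose (weight 1/2) → 1/3; Tessa (weight 1) → 2/3.
Rose is living and takes 1/3.
Tessa predeceased; the 2/3 allotted to Tessa's branch passes to Tessa's issue by representation.
The 2/3 is divided into 4 equal shares of 1/6 among Fiona, Lydia, Charles, Albert.
Fiona is living and takes 1/6.
Lydia is living and takes 1/6.
Charles is living and takes 1/6.
Albert is living and takes 1/6.

Albert 1/6; Charles 1/6; Fiona 1/6; Lydia 1/6; Rose 1/3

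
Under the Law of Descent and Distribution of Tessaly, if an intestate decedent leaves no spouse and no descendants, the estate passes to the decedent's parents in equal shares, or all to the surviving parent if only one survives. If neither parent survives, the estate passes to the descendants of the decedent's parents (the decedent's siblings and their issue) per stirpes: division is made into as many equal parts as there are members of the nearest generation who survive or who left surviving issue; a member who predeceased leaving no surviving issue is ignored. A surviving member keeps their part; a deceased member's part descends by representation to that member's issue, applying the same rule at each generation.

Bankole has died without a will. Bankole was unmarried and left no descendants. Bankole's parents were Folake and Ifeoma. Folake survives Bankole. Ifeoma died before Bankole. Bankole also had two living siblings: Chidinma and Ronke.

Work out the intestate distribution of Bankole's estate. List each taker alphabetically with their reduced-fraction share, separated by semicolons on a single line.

Only one parent, Folake, survives, so Folake takes the entire estate. The siblings take nothing because a surviving parent has priority.

Folake 1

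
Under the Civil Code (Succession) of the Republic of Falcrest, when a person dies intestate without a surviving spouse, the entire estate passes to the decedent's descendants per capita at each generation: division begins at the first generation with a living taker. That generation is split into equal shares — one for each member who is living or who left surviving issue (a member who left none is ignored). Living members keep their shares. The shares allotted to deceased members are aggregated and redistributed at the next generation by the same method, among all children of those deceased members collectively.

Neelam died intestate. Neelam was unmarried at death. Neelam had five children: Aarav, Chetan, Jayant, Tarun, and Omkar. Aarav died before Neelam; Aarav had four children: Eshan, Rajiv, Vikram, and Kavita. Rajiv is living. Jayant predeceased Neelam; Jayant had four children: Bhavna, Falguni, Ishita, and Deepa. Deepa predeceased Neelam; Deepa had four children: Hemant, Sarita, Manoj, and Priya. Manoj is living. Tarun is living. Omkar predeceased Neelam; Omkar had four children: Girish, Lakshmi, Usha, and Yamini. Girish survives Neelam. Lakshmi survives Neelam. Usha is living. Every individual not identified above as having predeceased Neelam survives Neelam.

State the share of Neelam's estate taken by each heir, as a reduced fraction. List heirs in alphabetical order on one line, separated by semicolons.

Bhavna 1/20; Chetan 1/5; Eshan 1/20; Falguni 1/20; Girish 1/20; Hemant 1/80; Ishita 1/20; Kavita 1/20; Lakshmi 1/20; Manoj 1/80; Priya 1/80; Rajiv 1/20; Sarita 1/80; Tarun 1/5; Usha 1/20; Vikram 1/20; Yamini 1/20

There is no surviving spouse, so the entire estate passes to Neelam's descendants per capita at each generation.
At generation 1 (Aarav, Chetan, Jayant, Tarun, Omkar) there are 5 shares of (1)/5 = 1/5 each.
Living: Chetan and Tarun — each takes 1/5.
Deceased: Aarav, Jayant, and Omkar. Their combined 3/5 is pooled and carried to generation 2.
At generation 2 (Eshan, Rajiv, Vikram, Kavita, Bhavna, Falguni, Ishita, Deepa, Girish, Lakshmi, Usha, Yamini) there are 12 shares of (3/5)/12 = 1/20 each.
Living: Eshan, Rajiv, Vikram, Kavita, Bhavna, Falguni, Ishita, Girish, Lakshmi, Usha, and Yamini — each takes 1/20.
Deceased: Deepa. That 1/20 share is carried to generation 3.
At generation 3 (Hemant, Sarita, Manoj, Priya) there are 4 shares of (1/20)/4 = 1/80 each.
Living: Hemant, Sarita, Manoj, and Priya — each takes 1/80.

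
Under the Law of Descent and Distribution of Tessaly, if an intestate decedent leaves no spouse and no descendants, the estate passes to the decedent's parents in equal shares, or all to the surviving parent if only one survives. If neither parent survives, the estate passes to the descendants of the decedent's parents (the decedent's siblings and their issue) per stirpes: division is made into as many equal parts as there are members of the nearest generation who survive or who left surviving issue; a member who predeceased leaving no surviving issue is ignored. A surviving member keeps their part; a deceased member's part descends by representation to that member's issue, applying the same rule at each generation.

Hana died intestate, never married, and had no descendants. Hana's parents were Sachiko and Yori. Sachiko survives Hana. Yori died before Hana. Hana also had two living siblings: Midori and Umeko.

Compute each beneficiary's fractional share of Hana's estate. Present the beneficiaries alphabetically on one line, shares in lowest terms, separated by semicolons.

Only one parent, Sachiko, survives, so Sachiko takes the entire estate. The siblings take nothing because a surviving parent has priority.

Sachiko 1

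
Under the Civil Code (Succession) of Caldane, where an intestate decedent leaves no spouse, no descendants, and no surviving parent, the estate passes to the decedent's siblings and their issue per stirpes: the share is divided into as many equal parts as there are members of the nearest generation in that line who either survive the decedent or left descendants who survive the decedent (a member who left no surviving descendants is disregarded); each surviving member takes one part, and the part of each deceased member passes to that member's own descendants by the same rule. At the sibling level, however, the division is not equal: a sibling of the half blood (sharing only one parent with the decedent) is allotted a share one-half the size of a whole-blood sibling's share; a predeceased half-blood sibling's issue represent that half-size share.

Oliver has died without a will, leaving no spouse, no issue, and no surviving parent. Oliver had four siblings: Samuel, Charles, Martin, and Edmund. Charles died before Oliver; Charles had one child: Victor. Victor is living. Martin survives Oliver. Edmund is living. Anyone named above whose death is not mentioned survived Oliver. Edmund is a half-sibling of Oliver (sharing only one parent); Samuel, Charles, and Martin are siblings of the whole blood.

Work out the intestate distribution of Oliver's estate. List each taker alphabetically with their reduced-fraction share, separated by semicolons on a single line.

No spouse, descendants, or parent survives, so the estate passes to Oliver's siblings per stirpes.
Half-blood siblings count for one-half the weight of whole-blood siblings at the initial division.
Dividing 1 in proportion to weights (total weight 7/2): Samuel (weight 1) → 2/7; Charles (weight 1) → 2/7; Martin (weight 1) → 2/7; Edmund (weight 1/2) → 1/7.
Samuel is living and takes 2/7.
Charles predeceased; the 2/7 allotted to Charles's branch passes to Charles's issue by representation.
Victor is the sole taker at this level and receives the full 2/7.
Martin is living and takes 2/7.
Edmund is living and takes 1/7.

Edmund 1/7; Martin 2/7; Samuel 2/7; Victor 2/7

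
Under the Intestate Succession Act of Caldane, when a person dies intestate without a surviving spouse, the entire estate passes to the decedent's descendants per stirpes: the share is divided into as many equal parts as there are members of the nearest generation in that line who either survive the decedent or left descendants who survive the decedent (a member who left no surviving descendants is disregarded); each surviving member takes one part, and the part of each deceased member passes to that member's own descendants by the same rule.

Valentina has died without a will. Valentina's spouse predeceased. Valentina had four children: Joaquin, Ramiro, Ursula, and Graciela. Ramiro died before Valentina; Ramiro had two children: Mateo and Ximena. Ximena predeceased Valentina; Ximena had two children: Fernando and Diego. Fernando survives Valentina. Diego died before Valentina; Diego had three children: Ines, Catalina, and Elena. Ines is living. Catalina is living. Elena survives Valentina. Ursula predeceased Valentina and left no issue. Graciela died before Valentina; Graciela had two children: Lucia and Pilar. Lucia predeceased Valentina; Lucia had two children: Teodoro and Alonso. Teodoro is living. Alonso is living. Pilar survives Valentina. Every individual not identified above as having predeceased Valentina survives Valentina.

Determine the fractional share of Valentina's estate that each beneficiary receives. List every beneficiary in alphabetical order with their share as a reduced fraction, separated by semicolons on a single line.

There is no surviving spouse, so the entire estate passes to Valentina's descendants per stirpes.
Ursula left no surviving issue, so that branch lapses and is disregarded.
The estate is divided into 3 equal shares of 1/3 among Joaquin, Ramiro, Graciela.
Joaquin is living and takes 1/3.
Ramiro predeceased; the 1/3 allotted to Ramiro's branch passes to Ramiro's issue by representation.
The 1/3 is divided into 2 equal shares of 1/6 among Mateo, Ximena.
Mateo is living and takes 1/6.
Ximena predeceased; the 1/6 allotted to Ximena's branch passes to Ximena's issue by representation.
The 1/6 is divided into 2 equal shares of 1/12 among Fernando, Diego.
Fernando is living and takes 1/12.
Diego predeceased; the 1/12 allotted to Diego's branch passes to Diego's issue by representation.
The 1/12 is divided into 3 equal shares of 1/36 among Ines, Catalina, Elena.
Ines is living and takes 1/36.
Catalina is living and takes 1/36.
Elena is living and takes 1/36.
Graciela predeceased; the 1/3 allotted to Graciela's branch passes to Graciela's issue by representation.
The 1/3 is divided into 2 equal shares of 1/6 among Lucia, Pilar.
Lucia predeceased; the 1/6 allotted to Lucia's branch passes to Lucia's issue by representation.
The 1/6 is divided into 2 equal shares of 1/12 among Teodoro, Alonso.
Teodoro is living and takes 1/12.
Alonso is living and takes 1/12.
Pilar is living and takes 1/6.

Alonso 1/12; Catalina 1/36; Elena 1/36; Fernando 1/12; Ines 1/36; Joaquin 1/3; Mateo 1/6; Pilar 1/6; Teodoro 1/12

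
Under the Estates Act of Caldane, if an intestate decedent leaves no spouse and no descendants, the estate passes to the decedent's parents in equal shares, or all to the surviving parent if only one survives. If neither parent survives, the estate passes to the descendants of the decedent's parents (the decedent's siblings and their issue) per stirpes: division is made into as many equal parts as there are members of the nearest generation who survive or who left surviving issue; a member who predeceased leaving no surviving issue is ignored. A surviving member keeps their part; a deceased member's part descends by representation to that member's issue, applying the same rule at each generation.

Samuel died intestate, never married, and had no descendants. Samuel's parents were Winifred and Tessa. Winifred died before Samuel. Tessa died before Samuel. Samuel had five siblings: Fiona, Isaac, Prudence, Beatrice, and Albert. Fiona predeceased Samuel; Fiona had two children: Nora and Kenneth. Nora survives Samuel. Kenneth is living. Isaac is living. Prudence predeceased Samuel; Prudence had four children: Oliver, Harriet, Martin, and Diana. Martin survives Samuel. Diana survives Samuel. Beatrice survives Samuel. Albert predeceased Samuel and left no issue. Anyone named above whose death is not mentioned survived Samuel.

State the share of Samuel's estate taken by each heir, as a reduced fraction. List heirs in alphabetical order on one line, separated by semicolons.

Beatrice 1/4; Diana 1/16; Harriet 1/16; Isaac 1/4; Kenneth 1/8; Martin 1/16; Nora 1/8; Oliver 1/16

Neither parent survives and there are no descendants, so the estate passes to Samuel's siblings and their issue per stirpes.
Albert left no surviving issue, so that branch lapses and is disregarded.
The estate is divided into 4 equal shares of 1/4 among Fiona, Isaac, Prudence, Beatrice.
Fiona predeceased; the 1/4 allotted to Fiona's branch passes to Fiona's issue by representation.
The 1/4 is divided into 2 equal shares of 1/8 among Nora, Kenneth.
Nora is living and takes 1/8.
Kenneth is living and takes 1/8.
Isaac is living and takes 1/4.
Prudence predeceased; the 1/4 allotted to Prudence's branch passes to Prudence's issue by representation.
The 1/4 is divided into 4 equal shares of 1/16 among Oliver, Harriet, Martin, Diana.
Oliver is living and takes 1/16.
Harriet is living and takes 1/16.
Martin is living and takes 1/16.
Diana is living and takes 1/16.
Beatrice is living and takes 1/4.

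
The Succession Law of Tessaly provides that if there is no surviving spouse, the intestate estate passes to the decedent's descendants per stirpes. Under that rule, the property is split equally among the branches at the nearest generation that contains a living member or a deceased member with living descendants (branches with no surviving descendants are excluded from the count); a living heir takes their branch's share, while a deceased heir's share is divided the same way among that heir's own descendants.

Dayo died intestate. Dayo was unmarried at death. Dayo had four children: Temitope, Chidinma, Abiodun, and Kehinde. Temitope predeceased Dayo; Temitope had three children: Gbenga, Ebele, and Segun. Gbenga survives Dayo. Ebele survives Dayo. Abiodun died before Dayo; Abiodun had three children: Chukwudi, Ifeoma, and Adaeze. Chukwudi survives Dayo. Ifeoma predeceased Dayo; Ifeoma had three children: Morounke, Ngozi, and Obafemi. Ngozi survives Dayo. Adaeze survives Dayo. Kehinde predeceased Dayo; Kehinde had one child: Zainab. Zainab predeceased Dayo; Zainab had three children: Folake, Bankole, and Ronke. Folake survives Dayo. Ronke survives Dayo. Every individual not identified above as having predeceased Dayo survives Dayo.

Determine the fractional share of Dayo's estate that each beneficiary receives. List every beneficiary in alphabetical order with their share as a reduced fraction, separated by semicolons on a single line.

Adaeze 1/12; Bankole 1/12; Chidinma 1/4; Chukwudi 1/12; Ebele 1/12; Folake 1/12; Gbenga 1/12; Morounke 1/36; Ngozi 1/36; Obafemi 1/36; Ronke 1/12; Segun 1/12

There is no surviving spouse, so the entire estate passes to Dayo's descendants per stirpes.
The estate is divided into 4 equal shares of 1/4 among Temitope, Chidinma, Abiodun, Kehinde.
Temitope predeceased; the 1/4 allotted to Temitope's branch passes to Temitope's issue by representation.
The 1/4 is divided into 3 equal shares of 1/12 among Gbenga, Ebele, Segun.
Gbenga is living and takes 1/12.
Ebele is living and takes 1/12.
Segun is living and takes 1/12.
Chidinma is living and takes 1/4.
Abiodun predeceased; the 1/4 allotted to Abiodun's branch passes to Abiodun's issue by representation.
The 1/4 is divided into 3 equal shares of 1/12 among Chukwudi, Ifeoma, Adaeze.
Chukwudi is living and takes 1/12.
Ifeoma predeceased; the 1/12 allotted to Ifeoma's branch passes to Ifeoma's issue by representation.
The 1/12 is divided into 3 equal shares of 1/36 among Morounke, Ngozi, Obafemi.
Morounke is living and takes 1/36.
Ngozi is living and takes 1/36.
Obafemi is living and takes 1/36.
Adaeze is living and takes 1/12.
Kehinde predeceased; the 1/4 allotted to Kehinde's branch passes to Kehinde's issue by representation.
Zainab's line is the sole branch at this level, so the full 1/4 passes to Zainab's issue by representation.
The 1/4 is divided into 3 equal shares of 1/12 among Folake, Bankole, Ronke.
Folake is living and takes 1/12.
Bankole is living and takes 1/12.
Ronke is living and takes 1/12.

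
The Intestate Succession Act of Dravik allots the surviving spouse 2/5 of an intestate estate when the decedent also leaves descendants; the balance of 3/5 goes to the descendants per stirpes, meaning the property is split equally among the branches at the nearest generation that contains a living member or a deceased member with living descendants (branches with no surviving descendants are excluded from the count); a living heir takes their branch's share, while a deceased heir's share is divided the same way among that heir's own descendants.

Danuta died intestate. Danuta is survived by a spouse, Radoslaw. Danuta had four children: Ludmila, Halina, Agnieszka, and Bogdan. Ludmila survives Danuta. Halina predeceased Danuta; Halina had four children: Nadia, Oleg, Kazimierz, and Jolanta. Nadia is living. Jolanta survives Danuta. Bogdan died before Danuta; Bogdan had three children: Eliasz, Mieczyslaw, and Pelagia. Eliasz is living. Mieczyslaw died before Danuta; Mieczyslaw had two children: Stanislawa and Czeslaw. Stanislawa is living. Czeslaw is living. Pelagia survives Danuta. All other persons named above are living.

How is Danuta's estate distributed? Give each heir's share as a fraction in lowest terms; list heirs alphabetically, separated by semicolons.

Radoslaw, as surviving spouse, takes 2/5.
The remaining 3/5 passes to Danuta's descendants per stirpes.
The 3/5 is divided into 4 equal shares of 3/20 among Ludmila, Halina, Agnieszka, Bogdan.
Ludmila is living and takes 3/20.
Halina predeceased; the 3/20 allotted to Halina's branch passes to Halina's issue by representation.
The 3/20 is divided into 4 equal shares of 3/80 among Nadia, Oleg, Kazimierz, Jolanta.
Nadia is living and takes 3/80.
Oleg is living and takes 3/80.
Kazimierz is living and takes 3/80.
Jolanta is living and takes 3/80.
Agnieszka is living and takes 3/20.
Bogdan predeceased; the 3/20 allotted to Bogdan's branch passes to Bogdan's issue by representation.
The 3/20 is divided into 3 equal shares of 1/20 among Eliasz, Mieczyslaw, Pelagia.
Eliasz is living and takes 1/20.
Mieczyslaw predeceased; the 1/20 allotted to Mieczyslaw's branch passes to Mieczyslaw's issue by representation.
The 1/20 is divided into 2 equal shares of 1/40 among Stanislawa, Czeslaw.
Stanislawa is living and takes 1/40.
Czeslaw is living and takes 1/40.
Pelagia is living and takes 1/20.

Agnieszka 3/20; Czeslaw 1/40; Eliasz 1/20; Jolanta 3/80; Kazimierz 3/80; Ludmila 3/20; Nadia 3/80; Oleg 3/80; Pelagia 1/20; Radoslaw 2/5; Stanislawa 1/40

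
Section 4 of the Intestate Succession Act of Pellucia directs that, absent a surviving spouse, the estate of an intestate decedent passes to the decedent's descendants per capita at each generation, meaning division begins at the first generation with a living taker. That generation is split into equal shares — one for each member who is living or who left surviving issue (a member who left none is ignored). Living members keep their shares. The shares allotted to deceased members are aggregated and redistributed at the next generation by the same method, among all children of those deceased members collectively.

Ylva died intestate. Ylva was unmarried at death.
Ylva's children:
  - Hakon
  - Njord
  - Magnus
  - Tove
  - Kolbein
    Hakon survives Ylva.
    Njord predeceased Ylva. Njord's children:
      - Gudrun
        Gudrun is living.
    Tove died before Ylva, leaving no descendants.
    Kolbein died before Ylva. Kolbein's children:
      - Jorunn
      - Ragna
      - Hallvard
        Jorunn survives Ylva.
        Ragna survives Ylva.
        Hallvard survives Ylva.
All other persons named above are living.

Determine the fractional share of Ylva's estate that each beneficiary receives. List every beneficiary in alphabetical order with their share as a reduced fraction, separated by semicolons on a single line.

There is no surviving spouse, so the entire estate passes to Ylva's descendants per capita at each generation.
At generation 1 (Hakon, Njord, Magnus, Kolbein) there are 4 shares of (1)/4 = 1/4 each.
Living: Hakon and Magnus — each takes 1/4.
Deceased: Njord and Kolbein. Their combined 1/2 is pooled and carried to generation 2.
At generation 2 (Gudrun, Jorunn, Ragna, Hallvard) there are 4 shares of (1/2)/4 = 1/8 each.
Living: Gudrun, Jorunn, Ragna, and Hallvard — each takes 1/8.

Gudrun 1/8; Hakon 1/4; Hallvard 1/8; Jorunn 1/8; Magnus 1/4; Ragna 1/8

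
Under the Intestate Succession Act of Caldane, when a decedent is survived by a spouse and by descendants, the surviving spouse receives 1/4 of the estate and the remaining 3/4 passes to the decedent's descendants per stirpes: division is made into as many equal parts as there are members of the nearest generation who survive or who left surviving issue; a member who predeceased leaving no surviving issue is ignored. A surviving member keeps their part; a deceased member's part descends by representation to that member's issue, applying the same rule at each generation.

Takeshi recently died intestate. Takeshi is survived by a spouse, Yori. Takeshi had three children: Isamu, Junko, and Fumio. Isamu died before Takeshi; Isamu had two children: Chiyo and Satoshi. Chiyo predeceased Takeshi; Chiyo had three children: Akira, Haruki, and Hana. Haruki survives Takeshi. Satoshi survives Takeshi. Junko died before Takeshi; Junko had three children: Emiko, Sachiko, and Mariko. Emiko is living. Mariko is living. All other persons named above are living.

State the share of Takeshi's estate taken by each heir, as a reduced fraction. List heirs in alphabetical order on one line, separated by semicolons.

Akira 1/24; Emiko 1/12; Fumio 1/4; Hana 1/24; Haruki 1/24; Mariko 1/12; Sachiko 1/12; Satoshi 1/8; Yori 1/4

Yori, as surviving spouse, takes 1/4.
The remaining 3/4 passes to Takeshi's descendants per stirpes.
The 3/4 is divided into 3 equal shares of 1/4 among Isamu, Junko, Fumio.
Isamu predeceased; the 1/4 allotted to Isamu's branch passes to Isamu's issue by representation.
The 1/4 is divided into 2 equal shares of 1/8 among Chiyo, Satoshi.
Chiyo predeceased; the 1/8 allotted to Chiyo's branch passes to Chiyo's issue by representation.
The 1/8 is divided into 3 equal shares of 1/24 among Akira, Haruki, Hana.
Akira is living and takes 1/24.
Haruki is living and takes 1/24.
Hana is living and takes 1/24.
Satoshi is living and takes 1/8.
Junko predeceased; the 1/4 allotted to Junko's branch passes to Junko's issue by representation.
The 1/4 is divided into 3 equal shares of 1/12 among Emiko, Sachiko, Mariko.
Emiko is living and takes 1/12.
Sachiko is living and takes 1/12.
Mariko is living and takes 1/12.
Fumio is living and takes 1/4.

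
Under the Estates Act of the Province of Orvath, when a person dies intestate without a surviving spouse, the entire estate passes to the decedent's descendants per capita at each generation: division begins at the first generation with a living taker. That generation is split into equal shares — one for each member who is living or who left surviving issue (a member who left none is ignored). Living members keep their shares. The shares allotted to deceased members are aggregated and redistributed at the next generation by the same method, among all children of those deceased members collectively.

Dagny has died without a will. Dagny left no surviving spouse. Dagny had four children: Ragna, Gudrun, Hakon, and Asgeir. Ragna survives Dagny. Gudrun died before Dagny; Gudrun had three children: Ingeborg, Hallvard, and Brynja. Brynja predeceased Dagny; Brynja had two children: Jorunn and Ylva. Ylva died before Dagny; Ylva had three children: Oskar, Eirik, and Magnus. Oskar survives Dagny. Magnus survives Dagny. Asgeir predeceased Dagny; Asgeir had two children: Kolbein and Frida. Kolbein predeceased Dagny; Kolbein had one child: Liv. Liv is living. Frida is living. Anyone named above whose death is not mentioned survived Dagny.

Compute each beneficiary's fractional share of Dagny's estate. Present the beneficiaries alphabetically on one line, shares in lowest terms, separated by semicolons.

Eirik 1/45; Frida 1/10; Hakon 1/4; Hallvard 1/10; Ingeborg 1/10; Jorunn 1/15; Liv 1/15; Magnus 1/45; Oskar 1/45; Ragna 1/4

There is no surviving spouse, so the entire estate passes to Dagny's descendants per capita at each generation.
At generation 1 (Ragna, Gudrun, Hakon, Asgeir) there are 4 shares of (1)/4 = 1/4 each.
Living: Ragna and Hakon — each takes 1/4.
Deceased: Gudrun and Asgeir. Their combined 1/2 is pooled and carried to generation 2.
At generation 2 (Ingeborg, Hallvard, Brynja, Kolbein, Frida) there are 5 shares of (1/2)/5 = 1/10 each.
Living: Ingeborg, Hallvard, and Frida — each takes 1/10.
Deceased: Brynja and Kolbein. Their combined 1/5 is pooled and carried to generation 3.
At generation 3 (Jorunn, Ylva, Liv) there are 3 shares of (1/5)/3 = 1/15 each.
Living: Jorunn and Liv — each takes 1/15.
Deceased: Ylva. That 1/15 share is carried to generation 4.
At generation 4 (Oskar, Eirik, Magnus) there are 3 shares of (1/15)/3 = 1/45 each.
Living: Oskar, Eirik, and Magnus — each takes 1/45.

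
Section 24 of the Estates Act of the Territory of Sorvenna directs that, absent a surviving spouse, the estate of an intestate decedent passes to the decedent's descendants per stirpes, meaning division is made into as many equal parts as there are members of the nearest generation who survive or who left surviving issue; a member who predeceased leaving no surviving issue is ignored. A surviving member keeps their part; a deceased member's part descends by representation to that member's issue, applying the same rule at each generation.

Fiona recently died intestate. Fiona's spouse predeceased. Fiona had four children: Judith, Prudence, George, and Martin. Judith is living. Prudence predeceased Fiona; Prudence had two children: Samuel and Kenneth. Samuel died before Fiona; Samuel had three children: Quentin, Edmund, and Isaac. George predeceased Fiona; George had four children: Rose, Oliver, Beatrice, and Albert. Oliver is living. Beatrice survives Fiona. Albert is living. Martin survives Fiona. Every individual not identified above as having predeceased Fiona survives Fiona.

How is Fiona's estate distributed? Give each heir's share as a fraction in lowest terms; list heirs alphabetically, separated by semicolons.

There is no surviving spouse, so the entire estate passes to Fiona's descendants per stirpes.
The estate is divided into 4 equal shares of 1/4 among Judith, Prudence, George, Martin.
Judith is living and takes 1/4.
Prudence predeceased; the 1/4 allotted to Prudence's branch passes to Prudence's issue by representation.
The 1/4 is divided into 2 equal shares of 1/8 among Samuel, Kenneth.
Samuel predeceased; the 1/8 allotted to Samuel's branch passes to Samuel's issue by representation.
The 1/8 is divided into 3 equal shares of 1/24 among Quentin, Edmund, Isaac.
Quentin is living and takes 1/24.
Edmund is living and takes 1/24.
Isaac is living and takes 1/24.
Kenneth is living and takes 1/8.
George predeceased; the 1/4 allotted to George's branch passes to George's issue by representation.
The 1/4 is divided into 4 equal shares of 1/16 among Rose, Oliver, Beatrice, Albert.
Rose is living and takes 1/16.
Oliver is living and takes 1/16.
Beatrice is living and takes 1/16.
Albert is living and takes 1/16.
Martin is living and takes 1/4.

Albert 1/16; Beatrice 1/16; Edmund 1/24; Isaac 1/24; Judith 1/4; Kenneth 1/8; Martin 1/4; Oliver 1/16; Quentin 1/24; Rose 1/16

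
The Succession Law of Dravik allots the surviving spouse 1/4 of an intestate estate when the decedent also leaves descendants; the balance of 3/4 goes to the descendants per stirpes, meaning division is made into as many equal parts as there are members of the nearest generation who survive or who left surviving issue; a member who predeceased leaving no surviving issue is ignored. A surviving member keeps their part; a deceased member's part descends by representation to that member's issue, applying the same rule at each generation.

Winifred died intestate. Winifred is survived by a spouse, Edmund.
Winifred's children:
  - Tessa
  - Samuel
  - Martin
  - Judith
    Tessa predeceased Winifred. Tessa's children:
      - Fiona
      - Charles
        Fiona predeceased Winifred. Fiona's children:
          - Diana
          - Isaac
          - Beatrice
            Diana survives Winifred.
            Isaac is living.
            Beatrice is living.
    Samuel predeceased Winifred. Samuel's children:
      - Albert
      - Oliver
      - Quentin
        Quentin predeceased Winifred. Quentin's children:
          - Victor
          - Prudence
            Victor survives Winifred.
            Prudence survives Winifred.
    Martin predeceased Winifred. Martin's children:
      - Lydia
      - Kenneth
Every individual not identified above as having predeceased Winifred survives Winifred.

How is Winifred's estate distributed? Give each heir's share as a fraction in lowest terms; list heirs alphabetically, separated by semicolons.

Albert 1/16; Beatrice 1/32; Charles 3/32; Diana 1/32; Edmund 1/4; Isaac 1/32; Judith 3/16; Kenneth 3/32; Lydia 3/32; Oliver 1/16; Prudence 1/32; Victor 1/32

Edmund, as surviving spouse, takes 1/4.
The remaining 3/4 passes to Winifred's descendants per stirpes.
The 3/4 is divided into 4 equal shares of 3/16 among Tessa, Samuel, Martin, Judith.
Tessa predeceased; the 3/16 allotted to Tessa's branch passes to Tessa's issue by representation.
The 3/16 is divided into 2 equal shares of 3/32 among Fiona, Charles.
Fiona predeceased; the 3/32 allotted to Fiona's branch passes to Fiona's issue by representation.
The 3/32 is divided into 3 equal shares of 1/32 among Diana, Isaac, Beatrice.
Diana is living and takes 1/32.
Isaac is living and takes 1/32.
Beatrice is living and takes 1/32.
Charles is living and takes 3/32.
Samuel predeceased; the 3/16 allotted to Samuel's branch passes to Samuel's issue by representation.
The 3/16 is divided into 3 equal shares of 1/16 among Albert, Oliver, Quentin.
Albert is living and takes 1/16.
Oliver is living and takes 1/16.
Quentin predeceased; the 1/16 allotted to Quentin's branch passes to Quentin's issue by representation.
The 1/16 is divided into 2 equal shares of 1/32 among Victor, Prudence.
Victor is living and takes 1/32.
Prudence is living and takes 1/32.
Martin predeceased; the 3/16 allotted to Martin's branch passes to Martin's issue by representation.
The 3/16 is divided into 2 equal shares of 3/32 among Lydia, Kenneth.
Lydia is living and takes 3/32.
Kenneth is living and takes 3/32.
Judith is living and takes 3/16.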